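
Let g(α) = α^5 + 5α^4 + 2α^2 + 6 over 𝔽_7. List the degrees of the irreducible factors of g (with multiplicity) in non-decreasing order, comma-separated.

1, 1, 1, 2

Linear factors from roots: (α + 6), (α + 5), (α + 4).
Complete factorization: g(α) = (α + 4)·(α + 5)·(α + 6)·(α^2 + 4α + 6).
Factor degrees with multiplicity: 1 + 1 + 1 + 2 = 5.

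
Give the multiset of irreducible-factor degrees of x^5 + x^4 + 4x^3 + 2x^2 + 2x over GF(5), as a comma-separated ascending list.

1, 1, 3

Write f(x) = x^5 + x^4 + 4x^3 + 2x^2 + 2x.
Roots in GF(5): f(0) = 0 → root; f(1) = 0 → root; f(2) = 2; f(3) = 1; f(4) = 1.
Linear factors from roots: (x), (x + 4).
Complete factorization: f(x) = (x)·(x + 4)·(x^3 + 2x^2 + x + 3).
Factor degrees with multiplicity: 1 + 1 + 3 = 5.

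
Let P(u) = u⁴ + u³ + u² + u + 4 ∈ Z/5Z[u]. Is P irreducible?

Check for roots in Z/5Z: P(0) = 4; P(1) = 3; P(2) = 4; P(3) = 4; P(4) = 4.
No roots, so no linear factors.
Degree-2 irreducible divisors: test the 10 monic irreducibles of degree 2 over GF(5).
None of them divide P (all give nonzero remainder).
No irreducible factor of degree ≤ 2 exists, so P is irreducible over GF(5).

Yes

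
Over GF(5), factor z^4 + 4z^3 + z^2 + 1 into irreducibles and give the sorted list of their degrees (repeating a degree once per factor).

4

Write g(z) = z^4 + 4z^3 + z^2 + 1.
Roots in GF(5): g(0) = 1; g(1) = 2; g(2) = 3; g(3) = 4; g(4) = 4.
Complete factorization: g(z) = (z^4 + 4z^3 + z^2 + 1).
Factor degrees with multiplicity: 4 = 4.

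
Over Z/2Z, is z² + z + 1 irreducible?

Yes

Write g(z) = z² + z + 1.
Check for roots in Z/2Z: g(0) = 1; g(1) = 1.
No roots. A degree-2 polynomial over a field with no linear factor is irreducible.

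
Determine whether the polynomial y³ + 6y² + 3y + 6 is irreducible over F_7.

Write f(y) = y³ + 6y² + 3y + 6.
Check for roots in F_7: f(0) = 6; f(1) = 2; f(2) = 2; f(3) = 5; f(4) = 3; f(5) = 2; f(6) = 1.
No roots. A degree-3 polynomial over a field with no linear factor is irreducible.

Yes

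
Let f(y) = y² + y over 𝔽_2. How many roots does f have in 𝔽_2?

Evaluate at each of the 2 elements of 𝔽_2:
f(0) = 0 → root; f(1) = 0 → root.
Roots: {0, 1}.

2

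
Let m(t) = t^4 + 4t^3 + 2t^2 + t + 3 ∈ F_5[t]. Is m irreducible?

Check for roots in F_5: m(0) = 3; m(1) = 1; m(2) = 1; m(3) = 3; m(4) = 1.
No roots, so no linear factors.
Degree-2 irreducible divisors: test the 10 monic irreducibles of degree 2 over GF(5).
t^2 + t + 1 divides m: m(t) = (t^2 + t + 1)·(t^2 + 3t + 3).

No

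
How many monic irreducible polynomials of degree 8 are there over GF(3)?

By the necklace-counting formula, N_3(8) = (1/8) Σ_{d|8} μ(8/d)·3^d.
Divisors of 8: 1, 2, 4, 8; μ(8/d) for each: 0, 0, -1, 1.
Σ = − 3^4 + 3^8 = 6480.
N = 6480/8 = 810.

810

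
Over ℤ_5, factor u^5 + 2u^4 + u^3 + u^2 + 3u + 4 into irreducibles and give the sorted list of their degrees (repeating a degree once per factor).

Write f(u) = u^5 + 2u^4 + u^3 + u^2 + 3u + 4.
Roots in ℤ_5: f(0) = 4; f(1) = 2; f(2) = 1; f(3) = 4; f(4) = 2.
Complete factorization: f(u) = (u^2 + 2)·(u^3 + 2u^2 + 4u + 2).
Factor degrees with multiplicity: 2 + 3 = 5.

2, 3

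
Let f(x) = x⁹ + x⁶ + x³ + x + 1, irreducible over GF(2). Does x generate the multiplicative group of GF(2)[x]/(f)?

No

|GF(2^9)^×| = 2^9 − 1 = 511. Prime factorization: 511 = 7·73.
f is primitive ⇔ x has order 511 in GF(2)[x]/(f), i.e. x^(511/q) ≠ 1 for each prime q | 511.
x^(73) mod f = 1
x^(7) mod f = x⁷.
Since x^(73) = 1, the order of x divides 73 < 511; not primitive.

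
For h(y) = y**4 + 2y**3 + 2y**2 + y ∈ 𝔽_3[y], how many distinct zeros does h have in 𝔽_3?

3

Evaluate at each of the 3 elements of 𝔽_3:
h(0) = 0 → root; h(1) = 0 → root; h(2) = 0 → root.
Roots: {0, 1, 2}.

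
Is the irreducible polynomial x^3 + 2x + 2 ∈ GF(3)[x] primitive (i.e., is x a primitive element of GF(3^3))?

Write f(x) = x^3 + 2x + 2.
|GF(3^3)^×| = 3^3 − 1 = 26. Prime factorization: 26 = 2·13.
f is primitive ⇔ x has order 26 in GF(3)[x]/(f), i.e. x^(26/q) ≠ 1 for each prime q | 26.
x^(13) mod f = 1
x^(2) mod f = x^2.
Since x^(13) = 1, the order of x divides 13 < 26; not primitive.

No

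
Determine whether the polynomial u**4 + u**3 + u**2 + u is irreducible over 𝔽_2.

Write h(u) = u**4 + u**3 + u**2 + u.
Check for roots in 𝔽_2: h(0) = 0 → root; h(1) = 0 → root.
h(0) = 0, so (u) divides h(u); h is reducible.

No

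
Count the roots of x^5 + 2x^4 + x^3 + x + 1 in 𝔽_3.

Write f(x) = x^5 + 2x^4 + x^3 + x + 1.
Evaluate at each of the 3 elements of 𝔽_3:
f(0) = 1; f(1) = 0 → root; f(2) = 0 → root.
Roots: {1, 2}.

2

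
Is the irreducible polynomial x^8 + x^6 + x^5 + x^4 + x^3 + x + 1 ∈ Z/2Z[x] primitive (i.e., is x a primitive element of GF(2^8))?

Write f(x) = x^8 + x^6 + x^5 + x^4 + x^3 + x + 1.
|GF(2^8)^×| = 2^8 − 1 = 255. Prime factorization: 255 = 3·5·17.
f is primitive ⇔ x has order 255 in GF(2)[x]/(f), i.e. x^(255/q) ≠ 1 for each prime q | 255.
x^(85) mod f = 1
x^(51) mod f = x^6 + x^5 + x^4 + x^3.
x^(15) mod f = x^7 + x^5 + x^4 + x^3 + x^2.
Since x^(85) = 1, the order of x divides 85 < 255; not primitive.

No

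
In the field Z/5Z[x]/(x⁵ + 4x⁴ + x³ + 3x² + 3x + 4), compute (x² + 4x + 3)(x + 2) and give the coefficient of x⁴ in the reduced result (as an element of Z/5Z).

Multiply in Z/5Z[x]: (x² + 4x + 3)·(x + 2) = x³ + x² + x + 1.
Reduced: x³ + x² + x + 1.

0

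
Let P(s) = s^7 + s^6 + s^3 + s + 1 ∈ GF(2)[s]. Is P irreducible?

Yes

Check for roots in GF(2): P(0) = 1; P(1) = 1.
No roots, so no linear factors.
Monic irreducibles of degree 2 over GF(2): s^2 + s + 1.
None of them divide P (all give nonzero remainder).
Monic irreducibles of degree 3 over GF(2): s^3 + s + 1, s^3 + s^2 + 1.
None of them divide P (all give nonzero remainder).
No irreducible factor of degree ≤ 3 exists, so P is irreducible over GF(2).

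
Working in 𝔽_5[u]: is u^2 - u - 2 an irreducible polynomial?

Write f(u) = u^2 - u - 2.
Check for roots in 𝔽_5: f(0) = 3; f(1) = 3; f(2) = 0 → root; f(3) = 4; f(4) = 0 → root.
f(2) = 0, so (u − 2) divides f(u); f is reducible.

No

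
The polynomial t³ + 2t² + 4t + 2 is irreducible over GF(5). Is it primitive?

Write f(t) = t³ + 2t² + 4t + 2.
|GF(5^3)^×| = 5^3 − 1 = 124. Prime factorization: 124 = 2^2·31.
f is primitive ⇔ t has order 124 in GF(5)[t]/(f), i.e. t^(124/q) ≠ 1 for each prime q | 124.
t^(62) mod f = 4.
t^(4) mod f = t + 4.
None equal 1, so t has full order 124; f is primitive.

Yes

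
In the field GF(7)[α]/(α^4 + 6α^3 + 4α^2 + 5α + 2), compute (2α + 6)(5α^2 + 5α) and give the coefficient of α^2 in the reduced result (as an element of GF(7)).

Multiply in GF(7)[α]: (2α + 6)·(5α^2 + 5α) = 3α^3 + 5α^2 + 2α.
Reduced: 3α^3 + 5α^2 + 2α.

5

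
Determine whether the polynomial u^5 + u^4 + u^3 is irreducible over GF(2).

No

Write m(u) = u^5 + u^4 + u^3.
Check for roots in GF(2): m(0) = 0 → root; m(1) = 1.
m(0) = 0, so (u) divides m(u); m is reducible.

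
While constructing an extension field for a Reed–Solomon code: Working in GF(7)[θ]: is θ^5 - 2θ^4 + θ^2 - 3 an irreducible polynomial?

Write f(θ) = θ^5 - 2θ^4 + θ^2 - 3.
Check for roots in GF(7): f(0) = 4; f(1) = 4; f(2) = 1; f(3) = 3; f(4) = 0 → root; f(5) = 0 → root; f(6) = 2.
f(4) = 0, so (θ − 4) divides f(θ); f is reducible.

No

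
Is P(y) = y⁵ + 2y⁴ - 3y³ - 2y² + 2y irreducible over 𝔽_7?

No

Check for roots in 𝔽_7: P(0) = 0 → root; P(1) = 0 → root; P(2) = 1; P(3) = 4; P(4) = 4; P(5) = 5; P(6) = 0 → root.
P(0) = 0, so (y) divides P(y); P is reducible.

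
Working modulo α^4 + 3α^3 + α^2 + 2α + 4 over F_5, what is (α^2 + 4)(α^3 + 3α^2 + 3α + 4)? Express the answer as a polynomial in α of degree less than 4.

Multiply in F_5[α]: (α^2 + 4)·(α^3 + 3α^2 + 3α + 4) = α^5 + 3α^4 + 2α^3 + α^2 + 2α + 1.
Reduce using α^4 ≡ 2α^3 + 4α^2 + 3α + 1 (mod α^4 + 3α^3 + α^2 + 2α + 4).
Reduced: α^3 + 4α^2 + 3α + 1.

α^3 + 4α^2 + 3α + 1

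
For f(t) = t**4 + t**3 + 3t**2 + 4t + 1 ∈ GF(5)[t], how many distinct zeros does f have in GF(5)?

Evaluate at each of the 5 elements of GF(5):
f(0) = 1; f(1) = 0 → root; f(2) = 0 → root; f(3) = 3; f(4) = 0 → root.
Roots: {1, 2, 4}.

3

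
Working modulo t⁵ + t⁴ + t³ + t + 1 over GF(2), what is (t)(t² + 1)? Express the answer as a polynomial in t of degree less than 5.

t^3 + t

Multiply in GF(2)[t]: (t)·(t² + 1) = t³ + t.
Reduced: t³ + t.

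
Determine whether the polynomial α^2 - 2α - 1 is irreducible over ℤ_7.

No

Write h(α) = α^2 - 2α - 1.
Check for roots in ℤ_7: h(0) = 6; h(1) = 5; h(2) = 6; h(3) = 2; h(4) = 0 → root; h(5) = 0 → root; h(6) = 2.
h(4) = 0, so (α − 4) divides h(α); h is reducible.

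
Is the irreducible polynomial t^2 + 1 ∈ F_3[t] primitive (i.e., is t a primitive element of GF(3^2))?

No

Write f(t) = t^2 + 1.
|GF(3^2)^×| = 3^2 − 1 = 8. Prime factorization: 8 = 2^3.
f is primitive ⇔ t has order 8 in GF(3)[t]/(f), i.e. t^(8/q) ≠ 1 for each prime q | 8.
t^(4) mod f = 1
Since t^(4) = 1, the order of t divides 4 < 8; not primitive.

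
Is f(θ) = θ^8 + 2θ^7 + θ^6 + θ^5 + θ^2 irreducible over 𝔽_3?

Check for roots in 𝔽_3: f(0) = 0 → root; f(1) = 0 → root; f(2) = 0 → root.
f(0) = 0, so (θ) divides f(θ); f is reducible.

No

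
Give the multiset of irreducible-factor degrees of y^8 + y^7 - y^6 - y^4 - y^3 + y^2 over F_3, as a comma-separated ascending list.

1, 1, 1, 1, 2, 2

Write g(y) = y^8 + y^7 - y^6 - y^4 - y^3 + y^2.
Roots in F_3: g(0) = 0 → root; g(1) = 0 → root; g(2) = 0 → root.
Linear factors from roots: (y), (y - 1), (y + 1).
Complete factorization: g(y) = (y + 1)·(y - 1)·(y)^2·(y^2 + 1)·(y^2 + y - 1).
Factor degrees with multiplicity: 1 + 1 + 1 + 1 + 2 + 2 = 8.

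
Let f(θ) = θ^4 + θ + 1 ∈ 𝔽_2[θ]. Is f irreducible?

Check for roots in 𝔽_2: f(0) = 1; f(1) = 1.
No roots, so no linear factors.
Monic irreducibles of degree 2 over GF(2): θ^2 + θ + 1.
None of them divide f (all give nonzero remainder).
No irreducible factor of degree ≤ 2 exists, so f is irreducible over GF(2).

Yes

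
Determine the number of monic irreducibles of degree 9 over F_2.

x^(2^9) − x is the product of all monic irreducibles of degree dividing 9; Möbius inversion gives N = (1/9) Σ μ(9/d)·2^d.
Divisors of 9: 1, 3, 9; μ(9/d) for each: 0, -1, 1.
Σ = − 2^3 + 2^9 = 504.
N = 504/9 = 56.

56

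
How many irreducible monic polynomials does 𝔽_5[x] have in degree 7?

By the necklace-counting formula, N_5(7) = (1/7) Σ_{d|7} μ(7/d)·5^d.
Divisors of 7: 1, 7; μ(7/d) for each: -1, 1.
Σ = − 5^1 + 5^7 = 78120.
N = 78120/7 = 11160.

11160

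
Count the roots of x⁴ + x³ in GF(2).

Write f(x) = x⁴ + x³.
Evaluate at each of the 2 elements of GF(2):
f(0) = 0 → root; f(1) = 0 → root.
Roots: {0, 1}.

2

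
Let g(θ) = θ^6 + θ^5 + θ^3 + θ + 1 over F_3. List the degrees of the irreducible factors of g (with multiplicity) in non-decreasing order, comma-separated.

Roots in F_3: g(0) = 1; g(1) = 2; g(2) = 2.
Complete factorization: g(θ) = (θ^6 + θ^5 + θ^3 + θ + 1).
Factor degrees with multiplicity: 6 = 6.

6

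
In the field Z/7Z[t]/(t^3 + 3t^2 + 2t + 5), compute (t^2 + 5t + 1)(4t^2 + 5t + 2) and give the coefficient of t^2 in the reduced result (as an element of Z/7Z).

5

Multiply in Z/7Z[t]: (t^2 + 5t + 1)·(4t^2 + 5t + 2) = 4t^4 + 4t^3 + 3t^2 + t + 2.
Reduce using t^3 ≡ 4t^2 + 5t + 2 (mod t^3 + 3t^2 + 2t + 5).
Reduced: 5t^2 + 4t.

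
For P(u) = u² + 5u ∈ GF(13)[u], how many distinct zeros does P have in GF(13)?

2

Evaluate at each of the 13 elements of GF(13):
P(0) = 0 → root; P(1) = 6; P(2) = 1; P(3) = 11; P(4) = 10; P(5) = 11; P(6) = 1; P(7) = 6; P(8) = 0 → root; P(9) = 9; P(10) = 7; P(11) = 7; P(12) = 9.
Roots: {0, 8}.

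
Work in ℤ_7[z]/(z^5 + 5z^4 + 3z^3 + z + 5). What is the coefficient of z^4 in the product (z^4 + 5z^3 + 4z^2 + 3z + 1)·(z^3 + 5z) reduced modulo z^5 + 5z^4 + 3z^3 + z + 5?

5

Multiply in ℤ_7[z]: (z^4 + 5z^3 + 4z^2 + 3z + 1)·(z^3 + 5z) = z^7 + 5z^6 + 2z^5 + z^2 + 5z.
Reduce using z^5 ≡ 2z^4 + 4z^3 + 6z + 2 (mod z^5 + 5z^4 + 3z^3 + z + 5).
Reduced: 5z^4 + 2z^3 + 3z^2 + 6z + 5.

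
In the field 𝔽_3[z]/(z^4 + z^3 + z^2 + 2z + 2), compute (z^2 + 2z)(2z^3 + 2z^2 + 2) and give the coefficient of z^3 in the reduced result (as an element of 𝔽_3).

Multiply in 𝔽_3[z]: (z^2 + 2z)·(2z^3 + 2z^2 + 2) = 2z^5 + z^3 + 2z^2 + z.
Reduce using z^4 ≡ 2z^3 + 2z^2 + z + 1 (mod z^4 + z^3 + z^2 + 2z + 2).
Reduced: z^3 + z + 1.

1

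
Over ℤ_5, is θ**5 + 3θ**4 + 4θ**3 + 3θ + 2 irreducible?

No

Write g(θ) = θ**5 + 3θ**4 + 4θ**3 + 3θ + 2.
Check for roots in ℤ_5: g(0) = 2; g(1) = 3; g(2) = 0 → root; g(3) = 0 → root; g(4) = 2.
g(2) = 0, so (θ − 2) divides g(θ); g is reducible.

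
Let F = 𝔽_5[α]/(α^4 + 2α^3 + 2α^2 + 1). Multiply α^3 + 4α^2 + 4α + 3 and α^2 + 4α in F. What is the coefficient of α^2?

Multiply in 𝔽_5[α]: (α^3 + 4α^2 + 4α + 3)·(α^2 + 4α) = α^5 + 3α^4 + 4α^2 + 2α.
Reduce using α^4 ≡ 3α^3 + 3α^2 + 4 (mod α^4 + 2α^3 + 2α^2 + 1).
Reduced: α^3 + 2α^2 + α + 4.

2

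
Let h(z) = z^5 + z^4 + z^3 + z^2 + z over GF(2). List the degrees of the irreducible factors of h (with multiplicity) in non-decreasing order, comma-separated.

1, 4

Roots in GF(2): h(0) = 0 → root; h(1) = 1.
Linear factors from roots: (z).
Complete factorization: h(z) = (z)·(z^4 + z^3 + z^2 + z + 1).
Factor degrees with multiplicity: 1 + 4 = 5.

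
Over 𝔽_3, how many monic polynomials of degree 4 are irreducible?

18

x^(3^4) − x is the product of all monic irreducibles of degree dividing 4; Möbius inversion gives N = (1/4) Σ μ(4/d)·3^d.
Divisors of 4: 1, 2, 4; μ(4/d) for each: 0, -1, 1.
Σ = − 3^2 + 3^4 = 72.
N = 72/4 = 18.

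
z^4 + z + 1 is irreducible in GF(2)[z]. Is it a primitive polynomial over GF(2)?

Write f(z) = z^4 + z + 1.
|GF(2^4)^×| = 2^4 − 1 = 15. Prime factorization: 15 = 3·5.
f is primitive ⇔ z has order 15 in GF(2)[z]/(f), i.e. z^(15/q) ≠ 1 for each prime q | 15.
z^(5) mod f = z^2 + z.
z^(3) mod f = z^3.
None equal 1, so z has full order 15; f is primitive.

Yes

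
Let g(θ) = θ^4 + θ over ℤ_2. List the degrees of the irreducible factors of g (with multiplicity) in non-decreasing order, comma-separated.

1, 1, 2

Roots in ℤ_2: g(0) = 0 → root; g(1) = 0 → root.
Linear factors from roots: (θ), (θ + 1).
Complete factorization: g(θ) = (θ)·(θ + 1)·(θ^2 + θ + 1).
Factor degrees with multiplicity: 1 + 1 + 2 = 4.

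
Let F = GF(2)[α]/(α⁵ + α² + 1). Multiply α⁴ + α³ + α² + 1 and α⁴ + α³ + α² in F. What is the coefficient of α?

Multiply in GF(2)[α]: (α⁴ + α³ + α² + 1)·(α⁴ + α³ + α²) = α⁸ + α⁶ + α³ + α².
Reduce using α⁵ ≡ α² + 1 (mod α⁵ + α² + 1).
Reduced: α³ + α + 1.

1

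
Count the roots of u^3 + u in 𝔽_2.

Write f(u) = u^3 + u.
Evaluate at each of the 2 elements of 𝔽_2:
f(0) = 0 → root; f(1) = 0 → root.
Roots: {0, 1}.

2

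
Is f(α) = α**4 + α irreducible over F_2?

Check for roots in F_2: f(0) = 0 → root; f(1) = 0 → root.
f(0) = 0, so (α) divides f(α); f is reducible.

No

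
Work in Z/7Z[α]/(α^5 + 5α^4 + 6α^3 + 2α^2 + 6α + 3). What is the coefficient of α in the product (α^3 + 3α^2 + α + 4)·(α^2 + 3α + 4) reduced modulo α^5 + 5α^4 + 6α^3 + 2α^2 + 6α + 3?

Multiply in Z/7Z[α]: (α^3 + 3α^2 + α + 4)·(α^2 + 3α + 4) = α^5 + 6α^4 + 5α^2 + 2α + 2.
Reduce using α^5 ≡ 2α^4 + α^3 + 5α^2 + α + 4 (mod α^5 + 5α^4 + 6α^3 + 2α^2 + 6α + 3).
Reduced: α^4 + α^3 + 3α^2 + 3α + 6.

3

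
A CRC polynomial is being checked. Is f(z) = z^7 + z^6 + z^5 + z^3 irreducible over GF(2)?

Check for roots in GF(2): f(0) = 0 → root; f(1) = 0 → root.
f(0) = 0, so (z) divides f(z); f is reducible.

No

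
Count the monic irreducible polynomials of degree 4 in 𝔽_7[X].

The number of monic irreducibles of degree 4 over GF(7) is (1/4)·Σ_{d∣4} μ(4/d) 7^d.
Divisors of 4: 1, 2, 4; μ(4/d) for each: 0, -1, 1.
Σ = − 7^2 + 7^4 = 2352.
N = 2352/4 = 588.

588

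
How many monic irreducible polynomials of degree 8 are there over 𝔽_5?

Gauss's count: N_{5}(8) = (1/8) Σ_{d|8} μ(8/d)·5^d.
Divisors of 8: 1, 2, 4, 8; μ(8/d) for each: 0, 0, -1, 1.
Σ = − 5^4 + 5^8 = 390000.
N = 390000/8 = 48750.

48750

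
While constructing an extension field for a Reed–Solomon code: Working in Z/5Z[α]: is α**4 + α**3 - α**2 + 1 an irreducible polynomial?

Write P(α) = α**4 + α**3 - α**2 + 1.
Check for roots in Z/5Z: P(0) = 1; P(1) = 2; P(2) = 1; P(3) = 0 → root; P(4) = 0 → root.
P(3) = 0, so (α − 3) divides P(α); P is reducible.

No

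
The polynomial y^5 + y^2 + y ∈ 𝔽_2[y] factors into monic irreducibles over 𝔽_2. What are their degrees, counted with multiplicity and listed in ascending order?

1, 4

Write f(y) = y^5 + y^2 + y.
Roots in 𝔽_2: f(0) = 0 → root; f(1) = 1.
Linear factors from roots: (y).
Complete factorization: f(y) = (y)·(y^4 + y + 1).
Factor degrees with multiplicity: 1 + 4 = 5.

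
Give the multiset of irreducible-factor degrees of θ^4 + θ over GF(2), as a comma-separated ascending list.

Write g(θ) = θ^4 + θ.
Roots in GF(2): g(0) = 0 → root; g(1) = 0 → root.
Linear factors from roots: (θ), (θ + 1).
Complete factorization: g(θ) = (θ)·(θ + 1)·(θ^2 + θ + 1).
Factor degrees with multiplicity: 1 + 1 + 2 = 4.

1, 1, 2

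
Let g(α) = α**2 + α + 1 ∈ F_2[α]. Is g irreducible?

Check for roots in F_2: g(0) = 1; g(1) = 1.
No roots. A degree-2 polynomial over a field with no linear factor is irreducible.

Yes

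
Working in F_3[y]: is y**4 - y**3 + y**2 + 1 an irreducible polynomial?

Write g(y) = y**4 - y**3 + y**2 + 1.
Check for roots in F_3: g(0) = 1; g(1) = 2; g(2) = 1.
No roots, so no linear factors.
Monic irreducibles of degree 2 over GF(3): y**2 + 1, y**2 + y - 1, y**2 - y - 1.
None of them divide g (all give nonzero remainder).
No irreducible factor of degree ≤ 2 exists, so g is irreducible over GF(3).

Yes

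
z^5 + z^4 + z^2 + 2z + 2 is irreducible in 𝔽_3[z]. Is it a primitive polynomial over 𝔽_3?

Write f(z) = z^5 + z^4 + z^2 + 2z + 2.
|GF(3^5)^×| = 3^5 − 1 = 242. Prime factorization: 242 = 2·11^2.
f is primitive ⇔ z has order 242 in GF(3)[z]/(f), i.e. z^(242/q) ≠ 1 for each prime q | 242.
z^(121) mod f = 1
z^(22) mod f = z^4 + 2z^3 + 2.
Since z^(121) = 1, the order of z divides 121 < 242; not primitive.

No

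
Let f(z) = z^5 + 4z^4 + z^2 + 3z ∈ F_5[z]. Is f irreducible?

No

Check for roots in F_5: f(0) = 0 → root; f(1) = 4; f(2) = 1; f(3) = 0 → root; f(4) = 1.
f(0) = 0, so (z) divides f(z); f is reducible.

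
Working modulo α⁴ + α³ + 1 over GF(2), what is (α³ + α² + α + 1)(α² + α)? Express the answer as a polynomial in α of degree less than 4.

Multiply in GF(2)[α]: (α³ + α² + α + 1)·(α² + α) = α⁵ + α.
Reduce using α⁴ ≡ α³ + 1 (mod α⁴ + α³ + 1).
Reduced: α³ + 1.

α^3 + 1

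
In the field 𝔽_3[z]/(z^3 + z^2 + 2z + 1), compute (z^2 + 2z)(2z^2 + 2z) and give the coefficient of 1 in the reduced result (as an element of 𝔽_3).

2

Multiply in 𝔽_3[z]: (z^2 + 2z)·(2z^2 + 2z) = 2z^4 + z^2.
Reduce using z^3 ≡ 2z^2 + z + 2 (mod z^3 + z^2 + 2z + 1).
Reduced: 2z^2 + 2z + 2.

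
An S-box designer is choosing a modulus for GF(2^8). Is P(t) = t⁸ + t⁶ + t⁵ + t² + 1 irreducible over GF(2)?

Check for roots in GF(2): P(0) = 1; P(1) = 1.
No roots, so no linear factors.
Monic irreducibles of degree 2 over GF(2): t² + t + 1.
None of them divide P (all give nonzero remainder).
Monic irreducibles of degree 3 over GF(2): t³ + t + 1, t³ + t² + 1.
None of them divide P (all give nonzero remainder).
Monic irreducibles of degree 4 over GF(2): t⁴ + t + 1, t⁴ + t³ + 1, t⁴ + t³ + t² + t + 1.
None of them divide P (all give nonzero remainder).
No irreducible factor of degree ≤ 4 exists, so P is irreducible over GF(2).

Yes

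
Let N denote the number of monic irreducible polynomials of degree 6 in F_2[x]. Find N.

9

Gauss's count: N_{2}(6) = (1/6) Σ_{d|6} μ(6/d)·2^d.
Divisors of 6: 1, 2, 3, 6; μ(6/d) for each: 1, -1, -1, 1.
Σ = 2^1 − 2^2 − 2^3 + 2^6 = 54.
N = 54/6 = 9.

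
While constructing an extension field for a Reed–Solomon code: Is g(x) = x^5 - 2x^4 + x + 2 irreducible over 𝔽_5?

Yes

Check for roots in 𝔽_5: g(0) = 2; g(1) = 2; g(2) = 4; g(3) = 1; g(4) = 3.
No roots, so no linear factors.
Degree-2 irreducible divisors: test the 10 monic irreducibles of degree 2 over GF(5).
None of them divide g (all give nonzero remainder).
No irreducible factor of degree ≤ 2 exists, so g is irreducible over GF(5).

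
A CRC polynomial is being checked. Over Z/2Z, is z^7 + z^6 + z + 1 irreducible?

Write h(z) = z^7 + z^6 + z + 1.
Check for roots in Z/2Z: h(0) = 1; h(1) = 0 → root.
h(1) = 0, so (z − 1) divides h(z); h is reducible.

No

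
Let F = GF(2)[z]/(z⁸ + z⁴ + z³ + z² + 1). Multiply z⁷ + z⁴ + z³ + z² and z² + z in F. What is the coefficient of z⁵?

Multiply in GF(2)[z]: (z⁷ + z⁴ + z³ + z²)·(z² + z) = z⁹ + z⁸ + z⁶ + z³.
Reduce using z⁸ ≡ z⁴ + z³ + z² + 1 (mod z⁸ + z⁴ + z³ + z² + 1).
Reduced: z⁶ + z⁵ + z³ + z² + z + 1.

1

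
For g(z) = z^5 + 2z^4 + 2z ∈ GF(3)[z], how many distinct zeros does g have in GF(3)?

Evaluate at each of the 3 elements of GF(3):
g(0) = 0 → root; g(1) = 2; g(2) = 2.
Roots: {0}.

1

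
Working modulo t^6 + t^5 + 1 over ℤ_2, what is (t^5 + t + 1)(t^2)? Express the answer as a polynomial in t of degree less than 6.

Multiply in ℤ_2[t]: (t^5 + t + 1)·(t^2) = t^7 + t^3 + t^2.
Reduce using t^6 ≡ t^5 + 1 (mod t^6 + t^5 + 1).
Reduced: t^5 + t^3 + t^2 + t + 1.

t^5 + t^3 + t^2 + t + 1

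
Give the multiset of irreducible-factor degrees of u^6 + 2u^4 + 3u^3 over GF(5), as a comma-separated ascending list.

Write f(u) = u^6 + 2u^4 + 3u^3.
Roots in GF(5): f(0) = 0 → root; f(1) = 1; f(2) = 0 → root; f(3) = 2; f(4) = 0 → root.
Linear factors from roots: (u), (u + 3), (u + 1).
Complete factorization: f(u) = (u + 3)·(u + 1)^2·(u)^3.
Factor degrees with multiplicity: 1 + 1 + 1 + 1 + 1 + 1 = 6.

1, 1, 1, 1, 1, 1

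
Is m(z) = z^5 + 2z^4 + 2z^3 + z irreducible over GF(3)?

No

Check for roots in GF(3): m(0) = 0 → root; m(1) = 0 → root; m(2) = 1.
m(0) = 0, so (z) divides m(z); m is reducible.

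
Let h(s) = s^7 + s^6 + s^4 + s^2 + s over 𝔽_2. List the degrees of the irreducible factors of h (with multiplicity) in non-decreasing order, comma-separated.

1, 2, 2, 2

Roots in 𝔽_2: h(0) = 0 → root; h(1) = 1.
Linear factors from roots: (s).
Complete factorization: h(s) = (s)·(s^2 + s + 1)^3.
Factor degrees with multiplicity: 1 + 2 + 2 + 2 = 7.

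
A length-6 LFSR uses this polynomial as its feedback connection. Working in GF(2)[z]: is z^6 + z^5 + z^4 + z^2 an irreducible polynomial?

Write g(z) = z^6 + z^5 + z^4 + z^2.
Check for roots in GF(2): g(0) = 0 → root; g(1) = 0 → root.
g(0) = 0, so (z) divides g(z); g is reducible.

No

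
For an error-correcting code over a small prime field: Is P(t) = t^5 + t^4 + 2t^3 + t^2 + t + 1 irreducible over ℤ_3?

Check for roots in ℤ_3: P(0) = 1; P(1) = 1; P(2) = 2.
No roots, so no linear factors.
Monic irreducibles of degree 2 over GF(3): t^2 + 1, t^2 + t + 2, t^2 + 2t + 2.
None of them divide P (all give nonzero remainder).
No irreducible factor of degree ≤ 2 exists, so P is irreducible over GF(3).

Yes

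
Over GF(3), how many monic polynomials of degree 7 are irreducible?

The number of monic irreducibles of degree 7 over GF(3) is (1/7)·Σ_{d∣7} μ(7/d) 3^d.
Divisors of 7: 1, 7; μ(7/d) for each: -1, 1.
Σ = − 3^1 + 3^7 = 2184.
N = 2184/7 = 312.

312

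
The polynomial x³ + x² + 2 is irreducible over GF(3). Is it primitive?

No

Write f(x) = x³ + x² + 2.
|GF(3^3)^×| = 3^3 − 1 = 26. Prime factorization: 26 = 2·13.
f is primitive ⇔ x has order 26 in GF(3)[x]/(f), i.e. x^(26/q) ≠ 1 for each prime q | 26.
x^(13) mod f = 1
x^(2) mod f = x².
Since x^(13) = 1, the order of x divides 13 < 26; not primitive.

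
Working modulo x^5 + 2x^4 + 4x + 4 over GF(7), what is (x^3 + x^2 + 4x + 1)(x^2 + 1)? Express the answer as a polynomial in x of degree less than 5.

Multiply in GF(7)[x]: (x^3 + x^2 + 4x + 1)·(x^2 + 1) = x^5 + x^4 + 5x^3 + 2x^2 + 4x + 1.
Reduce using x^5 ≡ 5x^4 + 3x + 3 (mod x^5 + 2x^4 + 4x + 4).
Reduced: 6x^4 + 5x^3 + 2x^2 + 4.

6x^4 + 5x^3 + 2x^2 + 4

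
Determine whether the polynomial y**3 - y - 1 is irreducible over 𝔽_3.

Write f(y) = y**3 - y - 1.
Check for roots in 𝔽_3: f(0) = 2; f(1) = 2; f(2) = 2.
No roots. A degree-3 polynomial over a field with no linear factor is irreducible.

Yes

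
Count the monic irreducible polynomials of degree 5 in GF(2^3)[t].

6552

Gauss's count: N_{8}(5) = (1/5) Σ_{d|5} μ(5/d)·8^d.
Divisors of 5: 1, 5; μ(5/d) for each: -1, 1.
Σ = − 8^1 + 8^5 = 32760.
N = 32760/5 = 6552.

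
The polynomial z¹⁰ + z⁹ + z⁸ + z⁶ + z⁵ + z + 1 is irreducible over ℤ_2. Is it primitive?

Yes

Write f(z) = z¹⁰ + z⁹ + z⁸ + z⁶ + z⁵ + z + 1.
|GF(2^10)^×| = 2^10 − 1 = 1023. Prime factorization: 1023 = 3·11·31.
f is primitive ⇔ z has order 1023 in GF(2)[z]/(f), i.e. z^(1023/q) ≠ 1 for each prime q | 1023.
z^(341) mod f = z⁶ + z⁵ + z³ + 1.
z^(93) mod f = z⁹ + z⁸ + z⁶ + z⁴ + z³ + z².
z^(33) mod f = z² + z.
None equal 1, so z has full order 1023; f is primitive.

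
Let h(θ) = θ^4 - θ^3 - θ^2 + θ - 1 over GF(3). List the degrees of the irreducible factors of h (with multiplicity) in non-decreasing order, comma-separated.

4

Roots in GF(3): h(0) = 2; h(1) = 2; h(2) = 2.
Complete factorization: h(θ) = (θ^4 - θ^3 - θ^2 + θ - 1).
Factor degrees with multiplicity: 4 = 4.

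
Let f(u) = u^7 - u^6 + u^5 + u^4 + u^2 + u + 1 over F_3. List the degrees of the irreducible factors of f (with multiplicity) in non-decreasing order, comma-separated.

7

Roots in F_3: f(0) = 1; f(1) = 2; f(2) = 2.
Complete factorization: f(u) = (u^7 - u^6 + u^5 + u^4 + u^2 + u + 1).
Factor degrees with multiplicity: 7 = 7.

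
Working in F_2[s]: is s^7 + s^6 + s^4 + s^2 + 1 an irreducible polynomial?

Yes

Write P(s) = s^7 + s^6 + s^4 + s^2 + 1.
Check for roots in F_2: P(0) = 1; P(1) = 1.
No roots, so no linear factors.
Monic irreducibles of degree 2 over GF(2): s^2 + s + 1.
None of them divide P (all give nonzero remainder).
Monic irreducibles of degree 3 over GF(2): s^3 + s + 1, s^3 + s^2 + 1.
None of them divide P (all give nonzero remainder).
No irreducible factor of degree ≤ 3 exists, so P is irreducible over GF(2).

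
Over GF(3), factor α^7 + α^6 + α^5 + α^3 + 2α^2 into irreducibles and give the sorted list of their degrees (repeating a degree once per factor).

1, 1, 1, 1, 3

Write f(α) = α^7 + α^6 + α^5 + α^3 + 2α^2.
Roots in GF(3): f(0) = 0 → root; f(1) = 0 → root; f(2) = 0 → root.
Linear factors from roots: (α), (α + 2), (α + 1).
Complete factorization: f(α) = (α + 1)·(α + 2)·(α)^2·(α^3 + α^2 + 2α + 1).
Factor degrees with multiplicity: 1 + 1 + 1 + 1 + 3 = 7.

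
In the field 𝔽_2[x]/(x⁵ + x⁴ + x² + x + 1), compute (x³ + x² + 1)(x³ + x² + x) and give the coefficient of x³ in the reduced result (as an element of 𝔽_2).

Multiply in 𝔽_2[x]: (x³ + x² + 1)·(x³ + x² + x) = x⁶ + x² + x.
Reduce using x⁵ ≡ x⁴ + x² + x + 1 (mod x⁵ + x⁴ + x² + x + 1).
Reduced: x⁴ + x³ + x² + x + 1.

1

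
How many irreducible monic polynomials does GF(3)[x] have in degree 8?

By the necklace-counting formula, N_3(8) = (1/8) Σ_{d|8} μ(8/d)·3^d.
Divisors of 8: 1, 2, 4, 8; μ(8/d) for each: 0, 0, -1, 1.
Σ = − 3^4 + 3^8 = 6480.
N = 6480/8 = 810.

810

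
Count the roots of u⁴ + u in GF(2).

Write f(u) = u⁴ + u.
Evaluate at each of the 2 elements of GF(2):
f(0) = 0 → root; f(1) = 0 → root.
Roots: {0, 1}.

2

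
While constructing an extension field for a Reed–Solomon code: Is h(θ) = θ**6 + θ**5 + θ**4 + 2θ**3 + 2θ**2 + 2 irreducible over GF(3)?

Check for roots in GF(3): h(0) = 2; h(1) = 0 → root; h(2) = 0 → root.
h(1) = 0, so (θ − 1) divides h(θ); h is reducible.

No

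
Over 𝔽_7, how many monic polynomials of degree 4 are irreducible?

By the necklace-counting formula, N_7(4) = (1/4) Σ_{d|4} μ(4/d)·7^d.
Divisors of 4: 1, 2, 4; μ(4/d) for each: 0, -1, 1.
Σ = − 7^2 + 7^4 = 2352.
N = 2352/4 = 588.

588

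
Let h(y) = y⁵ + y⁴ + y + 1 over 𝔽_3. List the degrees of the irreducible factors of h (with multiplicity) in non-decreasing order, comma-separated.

Roots in 𝔽_3: h(0) = 1; h(1) = 1; h(2) = 0 → root.
Linear factors from roots: (y + 1).
Complete factorization: h(y) = (y + 1)·(y² + y - 1)·(y² - y - 1).
Factor degrees with multiplicity: 1 + 2 + 2 = 5.

1, 2, 2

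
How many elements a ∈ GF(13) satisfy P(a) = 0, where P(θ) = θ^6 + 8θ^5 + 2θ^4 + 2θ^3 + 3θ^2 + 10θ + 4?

Evaluate at each of the 13 elements of GF(13):
P(0) = 4; P(1) = 4; P(2) = 1; P(3) = 12; P(4) = 7; P(5) = 4; P(6) = 0 → root; P(7) = 11; P(8) = 0 → root; P(9) = 5; P(10) = 12; P(11) = 2; P(12) = 3.
Roots: {6, 8}.

2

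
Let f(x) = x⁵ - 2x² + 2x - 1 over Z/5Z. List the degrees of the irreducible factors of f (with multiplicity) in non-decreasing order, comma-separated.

Roots in Z/5Z: f(0) = 4; f(1) = 0 → root; f(2) = 2; f(3) = 0 → root; f(4) = 4.
Linear factors from roots: (x - 1), (x + 2).
Complete factorization: f(x) = (x - 1)·(x + 2)^2·(x² + 2x - 1).
Factor degrees with multiplicity: 1 + 1 + 1 + 2 = 5.

1, 1, 1, 2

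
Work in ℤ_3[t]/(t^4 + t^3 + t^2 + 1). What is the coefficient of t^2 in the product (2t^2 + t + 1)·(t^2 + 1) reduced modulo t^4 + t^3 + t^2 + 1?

Multiply in ℤ_3[t]: (2t^2 + t + 1)·(t^2 + 1) = 2t^4 + t^3 + t + 1.
Reduce using t^4 ≡ 2t^3 + 2t^2 + 2 (mod t^4 + t^3 + t^2 + 1).
Reduced: 2t^3 + t^2 + t + 2.

1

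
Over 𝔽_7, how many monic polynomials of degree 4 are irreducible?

588

x^(7^4) − x is the product of all monic irreducibles of degree dividing 4; Möbius inversion gives N = (1/4) Σ μ(4/d)·7^d.
Divisors of 4: 1, 2, 4; μ(4/d) for each: 0, -1, 1.
Σ = − 7^2 + 7^4 = 2352.
N = 2352/4 = 588.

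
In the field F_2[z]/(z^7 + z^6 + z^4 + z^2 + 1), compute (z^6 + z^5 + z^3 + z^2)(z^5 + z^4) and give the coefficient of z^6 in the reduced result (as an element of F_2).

Multiply in F_2[z]: (z^6 + z^5 + z^3 + z^2)·(z^5 + z^4) = z^11 + z^9 + z^8 + z^6.
Reduce using z^7 ≡ z^6 + z^4 + z^2 + 1 (mod z^7 + z^6 + z^4 + z^2 + 1).
Reduced: z^6 + z^5 + z^3 + z^2 + 1.

1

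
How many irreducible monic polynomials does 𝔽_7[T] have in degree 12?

By the necklace-counting formula, N_7(12) = (1/12) Σ_{d|12} μ(12/d)·7^d.
Divisors of 12: 1, 2, 3, 4, 6, 12; μ(12/d) for each: 0, 1, 0, -1, -1, 1.
Σ = 7^2 − 7^4 − 7^6 + 7^12 = 13841167200.
N = 13841167200/12 = 1153430600.

1153430600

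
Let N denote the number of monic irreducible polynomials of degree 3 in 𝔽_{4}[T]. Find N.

20

x^(4^3) − x is the product of all monic irreducibles of degree dividing 3; Möbius inversion gives N = (1/3) Σ μ(3/d)·4^d.
Divisors of 3: 1, 3; μ(3/d) for each: -1, 1.
Σ = − 4^1 + 4^3 = 60.
N = 60/3 = 20.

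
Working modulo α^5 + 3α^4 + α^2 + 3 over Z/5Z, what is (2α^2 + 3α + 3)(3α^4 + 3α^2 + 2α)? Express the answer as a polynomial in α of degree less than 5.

Multiply in Z/5Z[α]: (2α^2 + 3α + 3)·(3α^4 + 3α^2 + 2α) = α^6 + 4α^5 + 3α^3 + α.
Reduce using α^5 ≡ 2α^4 + 4α^2 + 2 (mod α^5 + 3α^4 + α^2 + 3).
Reduced: 2α^4 + 2α^3 + 4α^2 + 3α + 2.

2α^4 + 2α^3 + 4α^2 + 3α + 2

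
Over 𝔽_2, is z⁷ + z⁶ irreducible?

Write m(z) = z⁷ + z⁶.
Check for roots in 𝔽_2: m(0) = 0 → root; m(1) = 0 → root.
m(0) = 0, so (z) divides m(z); m is reducible.

No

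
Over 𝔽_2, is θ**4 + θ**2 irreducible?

No

Write g(θ) = θ**4 + θ**2.
Check for roots in 𝔽_2: g(0) = 0 → root; g(1) = 0 → root.
g(0) = 0, so (θ) divides g(θ); g is reducible.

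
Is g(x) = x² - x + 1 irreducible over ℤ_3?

No

Check for roots in ℤ_3: g(0) = 1; g(1) = 1; g(2) = 0 → root.
g(2) = 0, so (x − 2) divides g(x); g is reducible.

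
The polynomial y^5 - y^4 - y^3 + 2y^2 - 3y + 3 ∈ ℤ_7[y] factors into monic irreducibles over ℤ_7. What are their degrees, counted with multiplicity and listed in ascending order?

Write f(y) = y^5 - y^4 - y^3 + 2y^2 - 3y + 3.
Linear factors from roots: (y - 3), (y + 1).
Complete factorization: f(y) = (y + 1)·(y - 3)·(y^3 + y^2 - 3y - 1).
Factor degrees with multiplicity: 1 + 1 + 3 = 5.

1, 1, 3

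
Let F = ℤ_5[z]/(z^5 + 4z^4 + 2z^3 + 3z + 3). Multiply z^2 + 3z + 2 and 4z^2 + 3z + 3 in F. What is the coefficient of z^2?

0

Multiply in ℤ_5[z]: (z^2 + 3z + 2)·(4z^2 + 3z + 3) = 4z^4 + 1.
Reduced: 4z^4 + 1.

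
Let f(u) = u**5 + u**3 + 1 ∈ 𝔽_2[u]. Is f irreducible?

Yes

Check for roots in 𝔽_2: f(0) = 1; f(1) = 1.
No roots, so no linear factors.
Monic irreducibles of degree 2 over GF(2): u**2 + u + 1.
None of them divide f (all give nonzero remainder).
No irreducible factor of degree ≤ 2 exists, so f is irreducible over GF(2).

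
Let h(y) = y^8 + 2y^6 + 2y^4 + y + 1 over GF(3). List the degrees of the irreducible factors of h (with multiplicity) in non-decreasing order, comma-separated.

Roots in GF(3): h(0) = 1; h(1) = 1; h(2) = 2.
Complete factorization: h(y) = (y^8 + 2y^6 + 2y^4 + y + 1).
Factor degrees with multiplicity: 8 = 8.

8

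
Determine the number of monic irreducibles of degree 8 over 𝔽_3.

810

By the necklace-counting formula, N_3(8) = (1/8) Σ_{d|8} μ(8/d)·3^d.
Divisors of 8: 1, 2, 4, 8; μ(8/d) for each: 0, 0, -1, 1.
Σ = − 3^4 + 3^8 = 6480.
N = 6480/8 = 810.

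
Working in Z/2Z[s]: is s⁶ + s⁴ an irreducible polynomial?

Write P(s) = s⁶ + s⁴.
Check for roots in Z/2Z: P(0) = 0 → root; P(1) = 0 → root.
P(0) = 0, so (s) divides P(s); P is reducible.

No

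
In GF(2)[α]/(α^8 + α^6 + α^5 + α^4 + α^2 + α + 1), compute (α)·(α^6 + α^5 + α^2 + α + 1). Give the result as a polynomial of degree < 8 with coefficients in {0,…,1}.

α^7 + α^6 + α^3 + α^2 + α

Multiply in GF(2)[α]: (α)·(α^6 + α^5 + α^2 + α + 1) = α^7 + α^6 + α^3 + α^2 + α.
Reduced: α^7 + α^6 + α^3 + α^2 + α.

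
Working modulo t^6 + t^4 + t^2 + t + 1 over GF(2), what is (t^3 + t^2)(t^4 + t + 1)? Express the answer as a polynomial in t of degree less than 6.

Multiply in GF(2)[t]: (t^3 + t^2)·(t^4 + t + 1) = t^7 + t^6 + t^4 + t^2.
Reduce using t^6 ≡ t^4 + t^2 + t + 1 (mod t^6 + t^4 + t^2 + t + 1).
Reduced: t^5 + t^3 + t^2 + 1.

t^5 + t^3 + t^2 + 1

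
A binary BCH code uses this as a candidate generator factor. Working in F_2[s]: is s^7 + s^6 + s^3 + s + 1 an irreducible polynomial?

Yes

Write P(s) = s^7 + s^6 + s^3 + s + 1.
Check for roots in F_2: P(0) = 1; P(1) = 1.
No roots, so no linear factors.
Monic irreducibles of degree 2 over GF(2): s^2 + s + 1.
None of them divide P (all give nonzero remainder).
Monic irreducibles of degree 3 over GF(2): s^3 + s + 1, s^3 + s^2 + 1.
None of them divide P (all give nonzero remainder).
No irreducible factor of degree ≤ 3 exists, so P is irreducible over GF(2).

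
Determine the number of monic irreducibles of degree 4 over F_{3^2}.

Gauss's count: N_{9}(4) = (1/4) Σ_{d|4} μ(4/d)·9^d.
Divisors of 4: 1, 2, 4; μ(4/d) for each: 0, -1, 1.
Σ = − 9^2 + 9^4 = 6480.
N = 6480/4 = 1620.

1620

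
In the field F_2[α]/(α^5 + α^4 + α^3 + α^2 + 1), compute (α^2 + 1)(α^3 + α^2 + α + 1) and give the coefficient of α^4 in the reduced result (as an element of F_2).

0

Multiply in F_2[α]: (α^2 + 1)·(α^3 + α^2 + α + 1) = α^5 + α^4 + α + 1.
Reduce using α^5 ≡ α^4 + α^3 + α^2 + 1 (mod α^5 + α^4 + α^3 + α^2 + 1).
Reduced: α^3 + α^2 + α.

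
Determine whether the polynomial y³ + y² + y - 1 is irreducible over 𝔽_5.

Yes

Write P(y) = y³ + y² + y - 1.
Check for roots in 𝔽_5: P(0) = 4; P(1) = 2; P(2) = 3; P(3) = 3; P(4) = 3.
No roots. A degree-3 polynomial over a field with no linear factor is irreducible.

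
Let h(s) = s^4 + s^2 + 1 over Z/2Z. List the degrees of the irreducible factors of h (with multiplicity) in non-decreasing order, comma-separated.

Roots in Z/2Z: h(0) = 1; h(1) = 1.
Complete factorization: h(s) = (s^2 + s + 1)^2.
Factor degrees with multiplicity: 2 + 2 = 4.

2, 2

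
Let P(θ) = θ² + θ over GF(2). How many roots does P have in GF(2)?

2

Evaluate at each of the 2 elements of GF(2):
P(0) = 0 → root; P(1) = 0 → root.
Roots: {0, 1}.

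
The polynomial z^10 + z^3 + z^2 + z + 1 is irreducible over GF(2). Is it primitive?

No

Write f(z) = z^10 + z^3 + z^2 + z + 1.
|GF(2^10)^×| = 2^10 − 1 = 1023. Prime factorization: 1023 = 3·11·31.
f is primitive ⇔ z has order 1023 in GF(2)[z]/(f), i.e. z^(1023/q) ≠ 1 for each prime q | 1023.
z^(341) mod f = 1
z^(93) mod f = z^7 + z^6 + z^5 + z^4 + z^2.
z^(33) mod f = z^5 + z^4 + z^3 + z.
Since z^(341) = 1, the order of z divides 341 < 1023; not primitive.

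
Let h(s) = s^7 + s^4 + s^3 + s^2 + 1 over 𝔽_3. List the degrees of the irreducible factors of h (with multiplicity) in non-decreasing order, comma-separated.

Roots in 𝔽_3: h(0) = 1; h(1) = 2; h(2) = 1.
Complete factorization: h(s) = (s^7 + s^4 + s^3 + s^2 + 1).
Factor degrees with multiplicity: 7 = 7.

7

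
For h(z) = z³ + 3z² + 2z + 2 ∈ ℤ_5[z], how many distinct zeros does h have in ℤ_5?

0

Evaluate at each of the 5 elements of ℤ_5:
h(0) = 2; h(1) = 3; h(2) = 1; h(3) = 2; h(4) = 2.
No element is a root.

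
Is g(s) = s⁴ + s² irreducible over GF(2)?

Check for roots in GF(2): g(0) = 0 → root; g(1) = 0 → root.
g(0) = 0, so (s) divides g(s); g is reducible.

No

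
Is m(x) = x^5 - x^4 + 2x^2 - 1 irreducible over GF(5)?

Check for roots in GF(5): m(0) = 4; m(1) = 1; m(2) = 3; m(3) = 4; m(4) = 4.
No roots, so no linear factors.
Degree-2 irreducible divisors: test the 10 monic irreducibles of degree 2 over GF(5).
None of them divide m (all give nonzero remainder).
No irreducible factor of degree ≤ 2 exists, so m is irreducible over GF(5).

Yes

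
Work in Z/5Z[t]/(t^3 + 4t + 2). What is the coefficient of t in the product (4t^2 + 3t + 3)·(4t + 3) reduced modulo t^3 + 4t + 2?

Multiply in Z/5Z[t]: (4t^2 + 3t + 3)·(4t + 3) = t^3 + 4t^2 + t + 4.
Reduce using t^3 ≡ t + 3 (mod t^3 + 4t + 2).
Reduced: 4t^2 + 2t + 2.

2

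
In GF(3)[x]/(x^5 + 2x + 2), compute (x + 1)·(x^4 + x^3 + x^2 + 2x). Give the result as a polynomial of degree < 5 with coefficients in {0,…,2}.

2x^4 + 2x^3 + 1

Multiply in GF(3)[x]: (x + 1)·(x^4 + x^3 + x^2 + 2x) = x^5 + 2x^4 + 2x^3 + 2x.
Reduce using x^5 ≡ x + 1 (mod x^5 + 2x + 2).
Reduced: 2x^4 + 2x^3 + 1.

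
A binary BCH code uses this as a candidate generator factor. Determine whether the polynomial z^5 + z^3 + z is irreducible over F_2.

No

Write g(z) = z^5 + z^3 + z.
Check for roots in F_2: g(0) = 0 → root; g(1) = 1.
g(0) = 0, so (z) divides g(z); g is reducible.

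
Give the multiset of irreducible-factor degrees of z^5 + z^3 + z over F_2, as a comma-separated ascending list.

Write f(z) = z^5 + z^3 + z.
Roots in F_2: f(0) = 0 → root; f(1) = 1.
Linear factors from roots: (z).
Complete factorization: f(z) = (z)·(z^2 + z + 1)^2.
Factor degrees with multiplicity: 1 + 2 + 2 = 5.

1, 2, 2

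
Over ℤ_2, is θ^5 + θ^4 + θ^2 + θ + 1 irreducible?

Write f(θ) = θ^5 + θ^4 + θ^2 + θ + 1.
Check for roots in ℤ_2: f(0) = 1; f(1) = 1.
No roots, so no linear factors.
Monic irreducibles of degree 2 over GF(2): θ^2 + θ + 1.
None of them divide f (all give nonzero remainder).
No irreducible factor of degree ≤ 2 exists, so f is irreducible over GF(2).

Yes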